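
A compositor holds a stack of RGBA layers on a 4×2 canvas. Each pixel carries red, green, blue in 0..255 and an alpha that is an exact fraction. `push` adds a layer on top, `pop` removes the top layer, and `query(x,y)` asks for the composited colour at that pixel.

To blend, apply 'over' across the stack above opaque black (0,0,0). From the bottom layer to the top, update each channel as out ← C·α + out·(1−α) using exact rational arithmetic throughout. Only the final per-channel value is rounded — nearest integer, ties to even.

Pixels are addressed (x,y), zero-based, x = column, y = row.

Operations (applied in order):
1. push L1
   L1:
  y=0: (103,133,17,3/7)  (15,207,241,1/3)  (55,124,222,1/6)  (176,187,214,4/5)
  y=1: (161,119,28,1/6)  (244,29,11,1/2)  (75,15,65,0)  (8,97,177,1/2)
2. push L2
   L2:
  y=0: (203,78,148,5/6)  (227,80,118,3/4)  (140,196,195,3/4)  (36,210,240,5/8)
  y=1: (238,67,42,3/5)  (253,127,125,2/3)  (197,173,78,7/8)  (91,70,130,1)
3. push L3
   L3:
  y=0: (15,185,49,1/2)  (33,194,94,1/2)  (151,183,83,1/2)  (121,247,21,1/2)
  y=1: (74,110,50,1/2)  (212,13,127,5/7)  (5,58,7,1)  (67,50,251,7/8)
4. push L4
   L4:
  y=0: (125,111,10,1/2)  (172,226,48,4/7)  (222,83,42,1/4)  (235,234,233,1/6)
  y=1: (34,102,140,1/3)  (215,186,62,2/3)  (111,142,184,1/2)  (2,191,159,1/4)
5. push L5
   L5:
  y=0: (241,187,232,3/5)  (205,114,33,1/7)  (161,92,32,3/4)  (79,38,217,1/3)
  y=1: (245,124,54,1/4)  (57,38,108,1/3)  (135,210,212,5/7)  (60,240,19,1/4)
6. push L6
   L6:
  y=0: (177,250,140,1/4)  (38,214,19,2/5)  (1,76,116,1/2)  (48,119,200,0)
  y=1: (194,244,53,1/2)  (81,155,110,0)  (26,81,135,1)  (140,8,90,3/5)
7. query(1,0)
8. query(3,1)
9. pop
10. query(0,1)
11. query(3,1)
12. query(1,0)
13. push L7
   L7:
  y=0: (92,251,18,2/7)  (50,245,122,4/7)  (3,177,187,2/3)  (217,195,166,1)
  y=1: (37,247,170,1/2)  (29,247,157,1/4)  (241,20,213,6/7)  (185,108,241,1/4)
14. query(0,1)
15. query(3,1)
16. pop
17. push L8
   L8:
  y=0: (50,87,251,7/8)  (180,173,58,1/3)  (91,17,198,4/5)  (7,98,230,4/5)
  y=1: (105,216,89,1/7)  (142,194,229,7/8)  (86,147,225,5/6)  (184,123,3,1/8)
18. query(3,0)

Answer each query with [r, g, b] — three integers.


at x=1,y=0 over L1,L2,L3,L4,L5,L6:
after L1 α=1/3: [5, 69, 241/3]
after L2 α=3/4: [343/2, 309/4, 1303/12]
after L3 α=1/2: [409/4, 1085/8, 2431/24]
after L4 α=4/7: [3979/28, 10487/56, 3967/56]
after L5 α=1/7: [14807/98, 34653/196, 12825/196]
after L6 α=2/5: [51869/490, 187847/980, 45923/980]
= [106, 192, 47]

at x=3,y=1 over L1,L2,L3,L4,L5,L6:
L1 α=1/2: [4, 97/2, 177/2]
L2 α=1: [91, 70, 130]
L3 α=7/8: [70, 105/2, 1887/8]
L4 α=1/4: [53, 697/8, 6933/32]
L5 α=1/4: [219/4, 4011/32, 21407/128]
L6 α=3/5: [1059/10, 879/16, 38687/320]
→ [106, 55, 121]

(0,1) stack=L1,L2,L3,L4,L5; from [0,0,0]:
after L1 α=1/6: [161/6, 119/6, 14/3]
after L2 α=3/5: [2303/15, 722/15, 406/15]
after L3 α=1/2: [3413/30, 1186/15, 578/15]
after L4 α=1/3: [3923/45, 3902/45, 3256/45]
after L5 α=1/4: [3799/30, 2881/30, 2033/30]
rounded: [127, 96, 68]

query (3,1) [L1,L2,L3,L4,L5] — begin 0,0,0
L1 α=1/2: [4, 97/2, 177/2]
L2 α=1: [91, 70, 130]
L3 α=7/8: [70, 105/2, 1887/8]
L4 α=1/4: [53, 697/8, 6933/32]
L5 α=1/4: [219/4, 4011/32, 21407/128]
→ [55, 125, 167]

(1,0) stack=L1,L2,L3,L4,L5; from [0,0,0]:
L1 α=1/3: [5, 69, 241/3]
L2 α=3/4: [343/2, 309/4, 1303/12]
L3 α=1/2: [409/4, 1085/8, 2431/24]
L4 α=4/7: [3979/28, 10487/56, 3967/56]
L5 α=1/7: [14807/98, 34653/196, 12825/196]
= [151, 177, 65]

at x=0,y=1 over L1,L2,L3,L4,L5,L7:
L1 α=1/6: [161/6, 119/6, 14/3]
L2 α=3/5: [2303/15, 722/15, 406/15]
L3 α=1/2: [3413/30, 1186/15, 578/15]
L4 α=1/3: [3923/45, 3902/45, 3256/45]
L5 α=1/4: [3799/30, 2881/30, 2033/30]
L7 α=1/2: [4909/60, 10291/60, 7133/60]
rounded: [82, 172, 119]

at x=3,y=1 over L1,L2,L3,L4,L5,L7:
after L1 α=1/2: [4, 97/2, 177/2]
after L2 α=1: [91, 70, 130]
after L3 α=7/8: [70, 105/2, 1887/8]
after L4 α=1/4: [53, 697/8, 6933/32]
after L5 α=1/4: [219/4, 4011/32, 21407/128]
after L7 α=1/4: [1397/16, 15489/128, 95069/512]
= [87, 121, 186]

query (3,0) [L1,L2,L3,L4,L5,L8] — begin 0,0,0
+L1 (α=4/5) → [704/5, 748/5, 856/5]
+L2 (α=5/8) → [753/10, 3747/20, 1071/5]
+L3 (α=1/2) → [1963/20, 8687/40, 588/5]
+L4 (α=1/6) → [2903/24, 10559/48, 821/6]
+L5 (α=1/3) → [3851/36, 11471/72, 1472/9]
+L8 (α=4/5) → [4859/180, 7939/72, 9752/45]
→ [27, 110, 217]


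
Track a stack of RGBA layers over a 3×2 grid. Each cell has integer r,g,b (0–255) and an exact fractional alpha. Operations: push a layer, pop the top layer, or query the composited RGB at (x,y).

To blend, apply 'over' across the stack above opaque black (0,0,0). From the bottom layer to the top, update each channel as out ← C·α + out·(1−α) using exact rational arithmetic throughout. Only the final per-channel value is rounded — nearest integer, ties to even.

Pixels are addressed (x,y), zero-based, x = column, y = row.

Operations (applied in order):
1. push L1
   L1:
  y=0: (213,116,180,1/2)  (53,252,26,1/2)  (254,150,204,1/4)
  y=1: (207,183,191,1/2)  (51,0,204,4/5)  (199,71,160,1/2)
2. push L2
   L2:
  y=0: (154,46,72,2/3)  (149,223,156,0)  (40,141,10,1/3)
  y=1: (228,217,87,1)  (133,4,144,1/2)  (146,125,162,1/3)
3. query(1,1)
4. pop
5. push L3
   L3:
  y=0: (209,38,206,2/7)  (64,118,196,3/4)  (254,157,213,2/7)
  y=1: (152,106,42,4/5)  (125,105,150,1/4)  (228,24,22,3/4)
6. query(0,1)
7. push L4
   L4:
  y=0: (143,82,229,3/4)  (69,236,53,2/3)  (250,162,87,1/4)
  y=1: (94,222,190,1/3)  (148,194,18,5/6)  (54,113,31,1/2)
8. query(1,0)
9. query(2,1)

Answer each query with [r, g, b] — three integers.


(1,1) stack=L1,L2; from [0,0,0]:
+L1 (α=4/5) → [204/5, 0, 816/5]
+L2 (α=1/2) → [869/10, 2, 768/5]
→ [87, 2, 154]

query (0,1) [L1,L3] — begin 0,0,0
L1 α=1/2: [207/2, 183/2, 191/2]
L3 α=4/5: [1423/10, 1031/10, 527/10]
→ [142, 103, 53]

(1,0) stack=L1,L3,L4; from [0,0,0]:
L1 α=1/2: [53/2, 126, 13]
L3 α=3/4: [437/8, 120, 601/4]
L4 α=2/3: [1541/24, 592/3, 1025/12]
rounded: [64, 197, 85]

query (2,1) [L1,L3,L4] — begin 0,0,0
L1 α=1/2: [199/2, 71/2, 80]
L3 α=3/4: [1567/8, 215/8, 73/2]
L4 α=1/2: [1999/16, 1119/16, 135/4]
→ [125, 70, 34]


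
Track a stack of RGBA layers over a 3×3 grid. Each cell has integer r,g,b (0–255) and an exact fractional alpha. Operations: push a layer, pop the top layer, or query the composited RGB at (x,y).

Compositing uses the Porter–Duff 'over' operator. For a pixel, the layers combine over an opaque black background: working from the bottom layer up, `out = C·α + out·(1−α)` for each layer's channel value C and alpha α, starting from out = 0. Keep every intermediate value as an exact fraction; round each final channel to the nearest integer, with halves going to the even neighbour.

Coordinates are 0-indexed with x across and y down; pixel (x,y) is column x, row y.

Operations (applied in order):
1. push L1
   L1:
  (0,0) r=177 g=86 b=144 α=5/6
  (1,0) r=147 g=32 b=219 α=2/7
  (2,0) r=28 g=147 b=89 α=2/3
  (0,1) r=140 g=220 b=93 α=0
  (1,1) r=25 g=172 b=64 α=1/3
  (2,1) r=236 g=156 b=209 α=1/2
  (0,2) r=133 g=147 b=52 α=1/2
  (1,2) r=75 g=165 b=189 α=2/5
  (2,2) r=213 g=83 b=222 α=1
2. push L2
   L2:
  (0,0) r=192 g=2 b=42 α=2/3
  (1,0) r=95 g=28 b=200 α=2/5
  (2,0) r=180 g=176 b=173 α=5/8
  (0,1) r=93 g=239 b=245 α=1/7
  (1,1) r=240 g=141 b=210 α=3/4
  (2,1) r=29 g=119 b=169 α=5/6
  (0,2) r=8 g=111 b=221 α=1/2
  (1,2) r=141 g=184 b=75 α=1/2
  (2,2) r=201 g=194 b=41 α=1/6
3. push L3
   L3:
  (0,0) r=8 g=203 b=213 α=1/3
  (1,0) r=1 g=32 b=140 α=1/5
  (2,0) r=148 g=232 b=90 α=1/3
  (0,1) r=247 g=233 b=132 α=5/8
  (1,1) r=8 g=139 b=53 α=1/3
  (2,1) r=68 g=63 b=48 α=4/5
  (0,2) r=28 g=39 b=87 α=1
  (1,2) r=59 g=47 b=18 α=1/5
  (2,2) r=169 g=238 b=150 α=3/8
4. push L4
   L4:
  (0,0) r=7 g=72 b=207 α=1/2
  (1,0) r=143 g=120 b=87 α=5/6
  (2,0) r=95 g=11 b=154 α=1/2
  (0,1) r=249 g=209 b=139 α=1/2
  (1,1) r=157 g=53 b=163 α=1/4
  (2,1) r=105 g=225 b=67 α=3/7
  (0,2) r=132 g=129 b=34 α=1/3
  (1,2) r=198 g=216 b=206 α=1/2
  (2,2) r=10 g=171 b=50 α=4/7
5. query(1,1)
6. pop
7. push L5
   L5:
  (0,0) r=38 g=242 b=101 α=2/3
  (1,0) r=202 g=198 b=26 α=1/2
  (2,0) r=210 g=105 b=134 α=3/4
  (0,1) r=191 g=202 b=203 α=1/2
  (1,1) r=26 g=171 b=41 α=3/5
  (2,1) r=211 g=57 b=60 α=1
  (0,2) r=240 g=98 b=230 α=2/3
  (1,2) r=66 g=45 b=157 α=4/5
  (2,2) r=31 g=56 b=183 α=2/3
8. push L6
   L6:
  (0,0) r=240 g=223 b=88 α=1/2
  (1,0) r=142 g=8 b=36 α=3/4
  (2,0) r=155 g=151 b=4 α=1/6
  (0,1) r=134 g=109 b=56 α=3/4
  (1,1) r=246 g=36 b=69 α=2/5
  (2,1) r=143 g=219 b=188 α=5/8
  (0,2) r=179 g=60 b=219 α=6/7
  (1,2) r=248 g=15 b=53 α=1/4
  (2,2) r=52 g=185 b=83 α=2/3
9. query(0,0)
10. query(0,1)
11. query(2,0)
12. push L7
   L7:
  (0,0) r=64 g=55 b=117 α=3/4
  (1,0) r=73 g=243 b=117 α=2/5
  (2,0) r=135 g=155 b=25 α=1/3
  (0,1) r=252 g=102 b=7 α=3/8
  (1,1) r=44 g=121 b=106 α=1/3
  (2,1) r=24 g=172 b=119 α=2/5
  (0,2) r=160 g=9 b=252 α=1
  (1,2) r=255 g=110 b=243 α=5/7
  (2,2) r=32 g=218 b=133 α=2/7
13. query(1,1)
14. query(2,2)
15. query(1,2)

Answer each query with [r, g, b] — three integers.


query (1,1) [L1,L2,L3,L4] — begin 0,0,0
after L1 α=1/3: [25/3, 172/3, 64/3]
after L2 α=3/4: [2185/12, 1441/12, 977/6]
after L3 α=1/3: [2233/18, 2275/18, 1136/9]
after L4 α=1/4: [3175/24, 2593/24, 1625/12]
→ [132, 108, 135]

at x=0,y=0 over L1,L2,L3,L5,L6:
after L1 α=5/6: [295/2, 215/3, 120]
after L2 α=2/3: [1063/6, 227/9, 68]
after L3 α=1/3: [1087/9, 2281/27, 349/3]
after L5 α=2/3: [1771/27, 15349/81, 955/9]
after L6 α=1/2: [8251/54, 16706/81, 1747/18]
→ [153, 206, 97]

at x=0,y=1 over L1,L2,L3,L5,L6:
+L1 (α=0) → [0, 0, 0]
+L2 (α=1/7) → [93/7, 239/7, 35]
+L3 (α=5/8) → [2231/14, 1109/7, 765/8]
+L5 (α=1/2) → [4905/28, 2523/14, 2389/16]
+L6 (α=3/4) → [16161/112, 7101/56, 5077/64]
rounded: [144, 127, 79]

at x=2,y=0 over L1,L2,L3,L5,L6:
+L1 (α=2/3) → [56/3, 98, 178/3]
+L2 (α=5/8) → [239/2, 587/4, 1043/8]
+L3 (α=1/3) → [129, 1051/6, 1403/12]
+L5 (α=3/4) → [759/4, 2941/24, 6227/48]
+L6 (α=1/6) → [4415/24, 18329/144, 31327/288]
rounded: [184, 127, 109]

at x=1,y=1 over L1,L2,L3,L5,L6,L7:
after L1 α=1/3: [25/3, 172/3, 64/3]
after L2 α=3/4: [2185/12, 1441/12, 977/6]
after L3 α=1/3: [2233/18, 2275/18, 1136/9]
after L5 α=3/5: [587/9, 6892/45, 3379/45]
after L6 α=2/5: [2063/15, 7972/75, 5449/75]
after L7 α=1/3: [4786/45, 25019/225, 18848/225]
→ [106, 111, 84]

query (2,2) [L1,L2,L3,L5,L6,L7] — begin 0,0,0
L1 α=1: [213, 83, 222]
L2 α=1/6: [211, 203/2, 1151/6]
L3 α=3/8: [781/4, 2443/16, 8455/48]
L5 α=2/3: [343/4, 4235/48, 26023/144]
L6 α=2/3: [253/4, 21995/144, 49927/432]
L7 α=2/7: [1521/28, 172759/1008, 364547/3024]
→ [54, 171, 121]

(1,2) stack=L1,L2,L3,L5,L6,L7; from [0,0,0]:
+L1 (α=2/5) → [30, 66, 378/5]
+L2 (α=1/2) → [171/2, 125, 753/10]
+L3 (α=1/5) → [401/5, 547/5, 1596/25]
+L5 (α=4/5) → [1721/25, 1447/25, 17296/125]
+L6 (α=1/4) → [11363/100, 1179/25, 58513/500]
+L7 (α=5/7) → [75113/350, 16108/175, 362263/1750]
→ [215, 92, 207]


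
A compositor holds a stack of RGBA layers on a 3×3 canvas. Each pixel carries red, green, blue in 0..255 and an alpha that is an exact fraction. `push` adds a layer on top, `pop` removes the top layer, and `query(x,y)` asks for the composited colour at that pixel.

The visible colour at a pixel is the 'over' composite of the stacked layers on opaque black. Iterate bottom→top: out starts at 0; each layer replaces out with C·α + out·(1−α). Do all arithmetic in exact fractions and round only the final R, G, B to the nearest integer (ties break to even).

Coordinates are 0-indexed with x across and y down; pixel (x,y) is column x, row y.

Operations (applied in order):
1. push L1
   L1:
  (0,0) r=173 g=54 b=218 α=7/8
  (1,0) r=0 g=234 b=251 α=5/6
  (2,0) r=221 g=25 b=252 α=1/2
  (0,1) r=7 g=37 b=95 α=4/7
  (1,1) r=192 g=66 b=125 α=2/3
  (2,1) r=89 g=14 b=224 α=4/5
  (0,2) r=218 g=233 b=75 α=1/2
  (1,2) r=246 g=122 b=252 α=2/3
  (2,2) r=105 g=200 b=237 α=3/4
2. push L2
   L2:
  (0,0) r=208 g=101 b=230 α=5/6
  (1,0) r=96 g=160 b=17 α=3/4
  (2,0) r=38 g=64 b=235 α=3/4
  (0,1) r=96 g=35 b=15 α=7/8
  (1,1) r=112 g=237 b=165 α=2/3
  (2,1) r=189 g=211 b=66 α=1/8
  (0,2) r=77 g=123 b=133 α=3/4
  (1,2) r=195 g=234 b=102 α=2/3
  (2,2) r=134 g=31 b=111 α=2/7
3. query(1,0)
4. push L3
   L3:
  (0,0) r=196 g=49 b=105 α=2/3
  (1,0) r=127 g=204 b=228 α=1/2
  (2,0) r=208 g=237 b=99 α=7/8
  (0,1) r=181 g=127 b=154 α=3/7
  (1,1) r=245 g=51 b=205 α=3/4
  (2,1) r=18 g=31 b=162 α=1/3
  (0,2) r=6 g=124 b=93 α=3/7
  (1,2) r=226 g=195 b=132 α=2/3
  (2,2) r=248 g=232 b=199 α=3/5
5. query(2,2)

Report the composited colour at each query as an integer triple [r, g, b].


at x=1,y=0 over L1,L2:
+L1 (α=5/6) → [0, 195, 1255/6]
+L2 (α=3/4) → [72, 675/4, 1561/24]
= [72, 169, 65]

(2,2) stack=L1,L2,L3; from [0,0,0]:
+L1 (α=3/4) → [315/4, 150, 711/4]
+L2 (α=2/7) → [2647/28, 116, 4443/28]
+L3 (α=3/5) → [13063/70, 928/5, 12801/70]
= [187, 186, 183]


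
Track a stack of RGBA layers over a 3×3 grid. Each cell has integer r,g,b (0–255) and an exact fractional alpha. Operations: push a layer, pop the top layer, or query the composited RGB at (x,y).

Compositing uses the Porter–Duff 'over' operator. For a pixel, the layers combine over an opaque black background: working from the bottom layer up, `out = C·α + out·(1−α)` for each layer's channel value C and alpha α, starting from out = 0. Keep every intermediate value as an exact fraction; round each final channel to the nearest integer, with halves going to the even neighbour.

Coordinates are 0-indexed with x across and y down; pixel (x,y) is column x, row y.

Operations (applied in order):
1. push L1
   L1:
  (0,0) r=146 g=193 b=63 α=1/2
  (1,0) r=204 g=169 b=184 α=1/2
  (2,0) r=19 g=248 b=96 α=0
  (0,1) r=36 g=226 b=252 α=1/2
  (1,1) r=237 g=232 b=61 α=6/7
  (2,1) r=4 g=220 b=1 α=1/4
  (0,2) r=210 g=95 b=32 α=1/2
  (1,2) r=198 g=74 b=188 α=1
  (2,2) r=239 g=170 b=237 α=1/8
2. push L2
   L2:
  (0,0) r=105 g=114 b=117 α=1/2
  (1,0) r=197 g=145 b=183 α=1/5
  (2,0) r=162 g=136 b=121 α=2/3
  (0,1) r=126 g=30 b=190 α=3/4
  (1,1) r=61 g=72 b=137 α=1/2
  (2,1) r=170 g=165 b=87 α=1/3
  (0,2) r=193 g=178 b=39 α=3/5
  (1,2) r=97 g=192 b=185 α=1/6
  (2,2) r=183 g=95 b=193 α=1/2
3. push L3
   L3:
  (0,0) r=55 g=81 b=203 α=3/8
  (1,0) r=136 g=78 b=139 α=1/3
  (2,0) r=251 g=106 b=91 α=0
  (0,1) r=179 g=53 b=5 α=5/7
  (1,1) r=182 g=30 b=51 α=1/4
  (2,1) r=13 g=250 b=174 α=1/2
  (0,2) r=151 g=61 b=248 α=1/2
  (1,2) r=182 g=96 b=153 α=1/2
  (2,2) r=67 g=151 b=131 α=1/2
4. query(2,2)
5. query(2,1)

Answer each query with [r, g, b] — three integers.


(2,2) stack=L1,L2,L3; from [0,0,0]:
L1 α=1/8: [239/8, 85/4, 237/8]
L2 α=1/2: [1703/16, 465/8, 1781/16]
L3 α=1/2: [2775/32, 1673/16, 3877/32]
rounded: [87, 105, 121]

at x=2,y=1 over L1,L2,L3:
+L1 (α=1/4) → [1, 55, 1/4]
+L2 (α=1/3) → [172/3, 275/3, 175/6]
+L3 (α=1/2) → [211/6, 1025/6, 1219/12]
→ [35, 171, 102]


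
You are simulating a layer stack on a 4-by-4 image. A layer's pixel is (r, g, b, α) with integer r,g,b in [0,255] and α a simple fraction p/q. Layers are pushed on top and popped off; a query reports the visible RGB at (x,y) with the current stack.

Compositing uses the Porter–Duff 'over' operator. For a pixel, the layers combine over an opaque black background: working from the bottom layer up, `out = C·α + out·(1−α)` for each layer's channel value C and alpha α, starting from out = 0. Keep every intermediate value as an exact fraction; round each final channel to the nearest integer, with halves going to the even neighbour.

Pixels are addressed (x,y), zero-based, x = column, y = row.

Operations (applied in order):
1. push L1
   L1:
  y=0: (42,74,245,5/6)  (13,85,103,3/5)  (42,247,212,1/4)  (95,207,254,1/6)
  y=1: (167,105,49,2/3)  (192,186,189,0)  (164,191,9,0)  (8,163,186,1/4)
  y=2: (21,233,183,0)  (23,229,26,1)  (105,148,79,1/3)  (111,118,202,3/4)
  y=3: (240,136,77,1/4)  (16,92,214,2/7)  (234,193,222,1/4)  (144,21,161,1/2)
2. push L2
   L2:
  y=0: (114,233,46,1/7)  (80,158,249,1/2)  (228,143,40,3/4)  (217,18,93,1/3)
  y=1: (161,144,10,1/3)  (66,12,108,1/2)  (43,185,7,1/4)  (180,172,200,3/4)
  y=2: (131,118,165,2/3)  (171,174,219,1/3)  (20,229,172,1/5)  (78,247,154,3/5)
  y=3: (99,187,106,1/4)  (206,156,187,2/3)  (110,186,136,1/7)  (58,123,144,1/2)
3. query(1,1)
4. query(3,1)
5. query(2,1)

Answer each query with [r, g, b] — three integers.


query (1,1) [L1,L2] — begin 0,0,0
after L1 α=0: [0, 0, 0]
after L2 α=1/2: [33, 6, 54]
= [33, 6, 54]

at x=3,y=1 over L1,L2:
+L1 (α=1/4) → [2, 163/4, 93/2]
+L2 (α=3/4) → [271/2, 2227/16, 1293/8]
rounded: [136, 139, 162]

at x=2,y=1 over L1,L2:
+L1 (α=0) → [0, 0, 0]
+L2 (α=1/4) → [43/4, 185/4, 7/4]
= [11, 46, 2]


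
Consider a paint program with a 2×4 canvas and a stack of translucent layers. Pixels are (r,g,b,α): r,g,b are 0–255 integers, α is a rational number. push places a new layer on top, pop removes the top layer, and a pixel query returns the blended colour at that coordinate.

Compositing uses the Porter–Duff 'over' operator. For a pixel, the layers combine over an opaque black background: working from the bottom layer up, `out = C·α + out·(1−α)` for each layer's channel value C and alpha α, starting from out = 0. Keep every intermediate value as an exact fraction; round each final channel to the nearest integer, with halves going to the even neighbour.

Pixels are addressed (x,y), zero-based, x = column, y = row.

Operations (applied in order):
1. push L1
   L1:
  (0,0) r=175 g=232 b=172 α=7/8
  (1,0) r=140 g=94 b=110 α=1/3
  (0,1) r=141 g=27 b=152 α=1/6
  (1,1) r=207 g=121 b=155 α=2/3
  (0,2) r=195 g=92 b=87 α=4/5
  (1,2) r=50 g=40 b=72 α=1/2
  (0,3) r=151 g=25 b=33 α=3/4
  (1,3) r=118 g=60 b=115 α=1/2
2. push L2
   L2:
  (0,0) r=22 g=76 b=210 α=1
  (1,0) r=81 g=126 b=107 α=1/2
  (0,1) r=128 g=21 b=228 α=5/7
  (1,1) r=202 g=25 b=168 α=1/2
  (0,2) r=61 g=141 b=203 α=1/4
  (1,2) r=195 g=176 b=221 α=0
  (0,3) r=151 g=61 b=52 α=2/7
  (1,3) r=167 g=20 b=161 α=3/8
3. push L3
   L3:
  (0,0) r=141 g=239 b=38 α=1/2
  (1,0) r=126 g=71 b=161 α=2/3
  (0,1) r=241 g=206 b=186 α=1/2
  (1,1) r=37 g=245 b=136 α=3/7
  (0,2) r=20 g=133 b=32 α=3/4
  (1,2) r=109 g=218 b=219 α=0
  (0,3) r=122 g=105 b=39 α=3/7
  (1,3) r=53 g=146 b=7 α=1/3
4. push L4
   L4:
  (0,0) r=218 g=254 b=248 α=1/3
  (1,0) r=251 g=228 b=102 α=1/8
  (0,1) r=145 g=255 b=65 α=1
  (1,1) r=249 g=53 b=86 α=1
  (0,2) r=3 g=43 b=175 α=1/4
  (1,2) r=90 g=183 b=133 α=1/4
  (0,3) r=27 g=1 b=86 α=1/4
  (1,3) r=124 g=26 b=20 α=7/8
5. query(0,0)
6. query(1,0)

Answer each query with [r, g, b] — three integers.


query (0,0) [L1,L2,L3,L4] — begin 0,0,0
after L1 α=7/8: [1225/8, 203, 301/2]
after L2 α=1: [22, 76, 210]
after L3 α=1/2: [163/2, 315/2, 124]
after L4 α=1/3: [127, 569/3, 496/3]
→ [127, 190, 165]

(1,0) stack=L1,L2,L3,L4; from [0,0,0]:
+L1 (α=1/3) → [140/3, 94/3, 110/3]
+L2 (α=1/2) → [383/6, 236/3, 431/6]
+L3 (α=2/3) → [1895/18, 662/9, 2363/18]
+L4 (α=1/8) → [17783/144, 3343/36, 18377/144]
rounded: [123, 93, 128]


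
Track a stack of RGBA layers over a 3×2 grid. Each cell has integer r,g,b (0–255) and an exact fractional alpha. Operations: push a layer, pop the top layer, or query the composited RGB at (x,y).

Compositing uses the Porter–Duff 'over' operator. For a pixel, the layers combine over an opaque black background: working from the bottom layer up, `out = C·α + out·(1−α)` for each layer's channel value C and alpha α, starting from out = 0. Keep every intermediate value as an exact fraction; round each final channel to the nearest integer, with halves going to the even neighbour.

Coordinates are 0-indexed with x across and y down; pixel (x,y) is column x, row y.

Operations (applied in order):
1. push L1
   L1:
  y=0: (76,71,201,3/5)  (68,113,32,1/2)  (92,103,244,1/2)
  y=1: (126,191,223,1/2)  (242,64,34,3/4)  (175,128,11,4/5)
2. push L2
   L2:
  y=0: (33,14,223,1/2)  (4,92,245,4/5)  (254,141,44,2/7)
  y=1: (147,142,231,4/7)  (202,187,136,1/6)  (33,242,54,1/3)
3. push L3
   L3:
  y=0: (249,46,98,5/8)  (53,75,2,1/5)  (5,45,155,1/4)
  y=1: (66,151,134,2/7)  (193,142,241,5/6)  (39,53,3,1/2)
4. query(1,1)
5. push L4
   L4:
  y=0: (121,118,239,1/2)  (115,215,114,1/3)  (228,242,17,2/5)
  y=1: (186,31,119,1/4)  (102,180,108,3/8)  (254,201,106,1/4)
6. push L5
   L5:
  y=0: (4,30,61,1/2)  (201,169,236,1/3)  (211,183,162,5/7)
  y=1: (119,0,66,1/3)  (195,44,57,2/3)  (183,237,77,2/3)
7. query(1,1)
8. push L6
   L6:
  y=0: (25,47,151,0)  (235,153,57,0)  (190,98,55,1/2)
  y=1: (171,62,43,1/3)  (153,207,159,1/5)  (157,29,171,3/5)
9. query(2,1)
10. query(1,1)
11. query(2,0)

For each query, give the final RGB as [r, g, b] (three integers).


at x=1,y=1 over L1,L2,L3:
L1 α=3/4: [363/2, 48, 51/2]
L2 α=1/6: [2219/12, 427/6, 527/12]
L3 α=5/6: [13799/72, 4687/36, 14987/72]
= [192, 130, 208]

query (1,1) [L1,L2,L3,L4,L5] — begin 0,0,0
after L1 α=3/4: [363/2, 48, 51/2]
after L2 α=1/6: [2219/12, 427/6, 527/12]
after L3 α=5/6: [13799/72, 4687/36, 14987/72]
after L4 α=3/8: [91027/576, 42875/288, 98263/576]
after L5 α=2/3: [315667/1728, 68219/864, 163927/1728]
rounded: [183, 79, 95]

query (2,1) [L1,L2,L3,L4,L5,L6] — begin 0,0,0
L1 α=4/5: [140, 512/5, 44/5]
L2 α=1/3: [313/3, 2234/15, 358/15]
L3 α=1/2: [215/3, 3029/30, 403/30]
L4 α=1/4: [469/4, 5039/40, 1463/40]
L5 α=2/3: [1933/12, 23999/120, 2541/40]
L6 α=3/5: [4759/30, 29219/300, 12801/100]
= [159, 97, 128]

(1,1) stack=L1,L2,L3,L4,L5,L6; from [0,0,0]:
after L1 α=3/4: [363/2, 48, 51/2]
after L2 α=1/6: [2219/12, 427/6, 527/12]
after L3 α=5/6: [13799/72, 4687/36, 14987/72]
after L4 α=3/8: [91027/576, 42875/288, 98263/576]
after L5 α=2/3: [315667/1728, 68219/864, 163927/1728]
after L6 α=1/5: [381763/2160, 112931/1080, 46523/432]
rounded: [177, 105, 108]

(2,0) stack=L1,L2,L3,L4,L5,L6; from [0,0,0]:
after L1 α=1/2: [46, 103/2, 122]
after L2 α=2/7: [738/7, 1079/14, 698/7]
after L3 α=1/4: [2249/28, 3867/56, 3179/28]
after L4 α=2/5: [3903/28, 7741/56, 10489/140]
after L5 α=5/7: [18673/98, 33361/196, 67189/490]
after L6 α=1/2: [37293/196, 52569/392, 94139/980]
= [190, 134, 96]


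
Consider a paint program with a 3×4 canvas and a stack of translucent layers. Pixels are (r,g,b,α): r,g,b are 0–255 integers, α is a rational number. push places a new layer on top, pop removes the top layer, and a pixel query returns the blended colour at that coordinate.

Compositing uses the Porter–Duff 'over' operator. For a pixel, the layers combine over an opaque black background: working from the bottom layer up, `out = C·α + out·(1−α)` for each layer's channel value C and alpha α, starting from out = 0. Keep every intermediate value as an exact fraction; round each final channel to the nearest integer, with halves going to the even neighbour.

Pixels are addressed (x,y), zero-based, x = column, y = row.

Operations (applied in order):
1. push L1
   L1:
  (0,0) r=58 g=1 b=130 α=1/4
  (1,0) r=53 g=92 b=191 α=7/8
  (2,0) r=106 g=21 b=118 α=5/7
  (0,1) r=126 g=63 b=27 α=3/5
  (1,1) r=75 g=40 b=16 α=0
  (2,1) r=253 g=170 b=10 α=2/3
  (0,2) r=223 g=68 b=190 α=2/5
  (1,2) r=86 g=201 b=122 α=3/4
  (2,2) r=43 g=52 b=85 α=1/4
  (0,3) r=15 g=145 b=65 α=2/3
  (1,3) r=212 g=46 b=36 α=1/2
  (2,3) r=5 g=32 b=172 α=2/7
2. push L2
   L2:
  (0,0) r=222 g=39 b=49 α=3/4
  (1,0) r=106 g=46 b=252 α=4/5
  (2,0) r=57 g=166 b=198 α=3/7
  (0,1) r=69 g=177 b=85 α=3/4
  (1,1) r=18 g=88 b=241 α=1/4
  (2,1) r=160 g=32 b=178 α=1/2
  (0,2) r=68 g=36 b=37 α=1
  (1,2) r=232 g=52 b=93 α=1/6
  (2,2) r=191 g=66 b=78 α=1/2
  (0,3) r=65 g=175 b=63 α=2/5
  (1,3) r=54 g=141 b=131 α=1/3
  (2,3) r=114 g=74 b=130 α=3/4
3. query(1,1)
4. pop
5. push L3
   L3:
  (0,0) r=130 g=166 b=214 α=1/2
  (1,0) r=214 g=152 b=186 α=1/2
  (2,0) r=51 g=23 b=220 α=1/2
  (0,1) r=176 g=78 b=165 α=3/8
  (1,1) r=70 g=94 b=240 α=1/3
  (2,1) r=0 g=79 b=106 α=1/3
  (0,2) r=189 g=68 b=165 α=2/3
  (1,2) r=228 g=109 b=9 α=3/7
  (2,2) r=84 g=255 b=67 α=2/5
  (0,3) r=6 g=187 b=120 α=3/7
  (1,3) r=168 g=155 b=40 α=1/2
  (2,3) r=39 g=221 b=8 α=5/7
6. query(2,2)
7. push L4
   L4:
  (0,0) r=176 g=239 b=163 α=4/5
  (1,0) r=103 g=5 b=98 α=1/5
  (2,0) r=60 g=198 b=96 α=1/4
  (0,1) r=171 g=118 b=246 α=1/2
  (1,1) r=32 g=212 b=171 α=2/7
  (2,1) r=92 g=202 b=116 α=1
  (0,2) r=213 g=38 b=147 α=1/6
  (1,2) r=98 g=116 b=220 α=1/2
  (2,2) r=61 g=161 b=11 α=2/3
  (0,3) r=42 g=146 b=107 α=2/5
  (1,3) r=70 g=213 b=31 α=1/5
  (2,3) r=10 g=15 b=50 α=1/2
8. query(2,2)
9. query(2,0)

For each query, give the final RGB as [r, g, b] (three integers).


(1,1) stack=L1,L2; from [0,0,0]:
after L1 α=0: [0, 0, 0]
after L2 α=1/4: [9/2, 22, 241/4]
rounded: [4, 22, 60]

at x=2,y=2 over L1,L3:
L1 α=1/4: [43/4, 13, 85/4]
L3 α=2/5: [801/20, 549/5, 791/20]
rounded: [40, 110, 40]

query (2,2) [L1,L3,L4] — begin 0,0,0
+L1 (α=1/4) → [43/4, 13, 85/4]
+L3 (α=2/5) → [801/20, 549/5, 791/20]
+L4 (α=2/3) → [3241/60, 2159/15, 1231/60]
= [54, 144, 21]

(2,0) stack=L1,L3,L4; from [0,0,0]:
L1 α=5/7: [530/7, 15, 590/7]
L3 α=1/2: [887/14, 19, 1065/7]
L4 α=1/4: [3501/56, 255/4, 3867/28]
→ [63, 64, 138]


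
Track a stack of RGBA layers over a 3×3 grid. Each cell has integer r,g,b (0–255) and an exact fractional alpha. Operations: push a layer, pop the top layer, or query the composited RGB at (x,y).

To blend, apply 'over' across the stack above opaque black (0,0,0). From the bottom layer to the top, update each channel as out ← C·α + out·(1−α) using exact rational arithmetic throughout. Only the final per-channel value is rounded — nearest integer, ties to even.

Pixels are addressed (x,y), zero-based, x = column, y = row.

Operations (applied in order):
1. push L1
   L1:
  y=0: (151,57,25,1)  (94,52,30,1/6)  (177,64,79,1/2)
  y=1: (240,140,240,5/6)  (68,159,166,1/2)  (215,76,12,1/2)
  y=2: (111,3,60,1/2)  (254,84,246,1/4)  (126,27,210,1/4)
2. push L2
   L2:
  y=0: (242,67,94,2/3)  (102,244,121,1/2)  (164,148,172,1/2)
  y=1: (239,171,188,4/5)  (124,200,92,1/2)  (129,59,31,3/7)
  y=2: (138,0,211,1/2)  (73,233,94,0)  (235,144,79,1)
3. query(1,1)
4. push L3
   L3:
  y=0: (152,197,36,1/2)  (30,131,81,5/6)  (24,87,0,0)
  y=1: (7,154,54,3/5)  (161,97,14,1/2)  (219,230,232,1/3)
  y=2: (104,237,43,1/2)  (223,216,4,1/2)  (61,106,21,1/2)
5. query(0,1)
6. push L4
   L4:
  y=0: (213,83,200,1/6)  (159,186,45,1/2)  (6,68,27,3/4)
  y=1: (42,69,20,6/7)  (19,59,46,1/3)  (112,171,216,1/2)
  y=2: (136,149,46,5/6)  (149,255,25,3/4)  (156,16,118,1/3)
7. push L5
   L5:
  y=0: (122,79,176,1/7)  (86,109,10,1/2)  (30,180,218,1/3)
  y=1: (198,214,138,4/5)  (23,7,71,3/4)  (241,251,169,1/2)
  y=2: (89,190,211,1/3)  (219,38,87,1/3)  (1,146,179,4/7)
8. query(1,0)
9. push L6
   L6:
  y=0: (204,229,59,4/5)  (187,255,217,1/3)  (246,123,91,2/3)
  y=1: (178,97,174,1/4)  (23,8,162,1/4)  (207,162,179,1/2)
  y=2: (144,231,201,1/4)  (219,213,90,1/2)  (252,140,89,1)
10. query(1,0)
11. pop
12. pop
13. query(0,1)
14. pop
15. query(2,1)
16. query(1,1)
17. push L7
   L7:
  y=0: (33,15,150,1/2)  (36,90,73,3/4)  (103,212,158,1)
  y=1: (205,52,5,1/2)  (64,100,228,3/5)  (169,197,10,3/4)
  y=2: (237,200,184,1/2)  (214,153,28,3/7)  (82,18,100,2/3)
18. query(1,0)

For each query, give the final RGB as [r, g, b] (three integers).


query (1,1) [L1,L2] — begin 0,0,0
after L1 α=1/2: [34, 159/2, 83]
after L2 α=1/2: [79, 559/4, 175/2]
→ [79, 140, 88]

query (0,1) [L1,L2,L3] — begin 0,0,0
+L1 (α=5/6) → [200, 350/3, 200]
+L2 (α=4/5) → [1156/5, 2402/15, 952/5]
+L3 (α=3/5) → [2417/25, 11734/75, 2714/25]
= [97, 156, 109]

(1,0) stack=L1,L2,L3,L4,L5; from [0,0,0]:
+L1 (α=1/6) → [47/3, 26/3, 5]
+L2 (α=1/2) → [353/6, 379/3, 63]
+L3 (α=5/6) → [1253/36, 1172/9, 78]
+L4 (α=1/2) → [6977/72, 1423/9, 123/2]
+L5 (α=1/2) → [13169/144, 1202/9, 143/4]
→ [91, 134, 36]

(1,0) stack=L1,L2,L3,L4,L5,L6; from [0,0,0]:
after L1 α=1/6: [47/3, 26/3, 5]
after L2 α=1/2: [353/6, 379/3, 63]
after L3 α=5/6: [1253/36, 1172/9, 78]
after L4 α=1/2: [6977/72, 1423/9, 123/2]
after L5 α=1/2: [13169/144, 1202/9, 143/4]
after L6 α=1/3: [26633/216, 4699/27, 577/6]
→ [123, 174, 96]

at x=0,y=1 over L1,L2,L3,L4:
after L1 α=5/6: [200, 350/3, 200]
after L2 α=4/5: [1156/5, 2402/15, 952/5]
after L3 α=3/5: [2417/25, 11734/75, 2714/25]
after L4 α=6/7: [8717/175, 6112/75, 5714/175]
= [50, 81, 33]

(2,1) stack=L1,L2,L3; from [0,0,0]:
L1 α=1/2: [215/2, 38, 6]
L2 α=3/7: [817/7, 47, 117/7]
L3 α=1/3: [3167/21, 108, 1858/21]
rounded: [151, 108, 88]

at x=1,y=1 over L1,L2,L3:
L1 α=1/2: [34, 159/2, 83]
L2 α=1/2: [79, 559/4, 175/2]
L3 α=1/2: [120, 947/8, 203/4]
= [120, 118, 51]

query (1,0) [L1,L2,L3,L7] — begin 0,0,0
+L1 (α=1/6) → [47/3, 26/3, 5]
+L2 (α=1/2) → [353/6, 379/3, 63]
+L3 (α=5/6) → [1253/36, 1172/9, 78]
+L7 (α=3/4) → [5141/144, 1801/18, 297/4]
→ [36, 100, 74]


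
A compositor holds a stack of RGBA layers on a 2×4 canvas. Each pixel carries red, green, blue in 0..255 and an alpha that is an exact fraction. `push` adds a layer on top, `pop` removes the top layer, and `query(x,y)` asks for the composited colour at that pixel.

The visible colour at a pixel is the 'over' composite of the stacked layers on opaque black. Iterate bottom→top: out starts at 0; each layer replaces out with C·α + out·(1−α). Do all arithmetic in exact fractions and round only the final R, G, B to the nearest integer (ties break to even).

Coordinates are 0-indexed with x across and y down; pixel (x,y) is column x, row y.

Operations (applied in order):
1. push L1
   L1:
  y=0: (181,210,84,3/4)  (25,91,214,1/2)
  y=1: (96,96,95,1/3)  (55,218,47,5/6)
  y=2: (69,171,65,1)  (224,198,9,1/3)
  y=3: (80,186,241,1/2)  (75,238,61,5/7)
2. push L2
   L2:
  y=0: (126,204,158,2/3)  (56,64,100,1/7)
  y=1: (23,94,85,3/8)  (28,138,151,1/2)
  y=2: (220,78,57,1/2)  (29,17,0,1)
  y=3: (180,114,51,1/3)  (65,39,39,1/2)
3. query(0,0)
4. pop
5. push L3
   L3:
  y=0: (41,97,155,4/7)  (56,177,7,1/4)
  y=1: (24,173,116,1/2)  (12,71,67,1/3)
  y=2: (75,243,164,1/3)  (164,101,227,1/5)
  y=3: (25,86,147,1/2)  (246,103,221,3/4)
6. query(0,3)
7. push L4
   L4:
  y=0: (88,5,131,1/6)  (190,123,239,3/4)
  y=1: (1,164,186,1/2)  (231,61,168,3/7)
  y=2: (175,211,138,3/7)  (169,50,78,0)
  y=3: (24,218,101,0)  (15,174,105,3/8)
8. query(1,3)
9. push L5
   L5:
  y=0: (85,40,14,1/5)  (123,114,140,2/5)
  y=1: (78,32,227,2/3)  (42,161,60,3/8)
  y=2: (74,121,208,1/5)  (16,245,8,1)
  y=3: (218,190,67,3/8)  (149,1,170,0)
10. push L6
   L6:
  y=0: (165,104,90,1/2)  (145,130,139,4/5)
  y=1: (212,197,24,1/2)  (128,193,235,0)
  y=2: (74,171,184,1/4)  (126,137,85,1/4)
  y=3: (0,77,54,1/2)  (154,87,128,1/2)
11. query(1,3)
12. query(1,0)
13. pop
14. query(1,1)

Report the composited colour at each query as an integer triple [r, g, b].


query (0,0) [L1,L2] — begin 0,0,0
L1 α=3/4: [543/4, 315/2, 63]
L2 α=2/3: [517/4, 377/2, 379/3]
→ [129, 188, 126]

(0,3) stack=L1,L3; from [0,0,0]:
+L1 (α=1/2) → [40, 93, 241/2]
+L3 (α=1/2) → [65/2, 179/2, 535/4]
→ [32, 90, 134]

at x=1,y=3 over L1,L3,L4:
+L1 (α=5/7) → [375/7, 170, 305/7]
+L3 (α=3/4) → [5541/28, 479/4, 2473/14]
+L4 (α=3/8) → [28965/224, 4483/32, 16775/112]
→ [129, 140, 150]

query (1,3) [L1,L3,L4,L5,L6] — begin 0,0,0
+L1 (α=5/7) → [375/7, 170, 305/7]
+L3 (α=3/4) → [5541/28, 479/4, 2473/14]
+L4 (α=3/8) → [28965/224, 4483/32, 16775/112]
+L5 (α=0) → [28965/224, 4483/32, 16775/112]
+L6 (α=1/2) → [63461/448, 7267/64, 31111/224]
→ [142, 114, 139]

at x=1,y=0 over L1,L3,L4,L5,L6:
+L1 (α=1/2) → [25/2, 91/2, 107]
+L3 (α=1/4) → [187/8, 627/8, 82]
+L4 (α=3/4) → [4747/32, 3579/32, 799/4]
+L5 (α=2/5) → [22113/160, 18033/160, 3517/20]
+L6 (α=4/5) → [114913/800, 101233/800, 14637/100]
→ [144, 127, 146]

(1,1) stack=L1,L3,L4,L5; from [0,0,0]:
L1 α=5/6: [275/6, 545/3, 235/6]
L3 α=1/3: [311/9, 1303/9, 436/9]
L4 α=3/7: [7481/63, 6859/63, 6280/63]
L5 α=3/8: [45343/504, 16181/126, 10685/126]
→ [90, 128, 85]


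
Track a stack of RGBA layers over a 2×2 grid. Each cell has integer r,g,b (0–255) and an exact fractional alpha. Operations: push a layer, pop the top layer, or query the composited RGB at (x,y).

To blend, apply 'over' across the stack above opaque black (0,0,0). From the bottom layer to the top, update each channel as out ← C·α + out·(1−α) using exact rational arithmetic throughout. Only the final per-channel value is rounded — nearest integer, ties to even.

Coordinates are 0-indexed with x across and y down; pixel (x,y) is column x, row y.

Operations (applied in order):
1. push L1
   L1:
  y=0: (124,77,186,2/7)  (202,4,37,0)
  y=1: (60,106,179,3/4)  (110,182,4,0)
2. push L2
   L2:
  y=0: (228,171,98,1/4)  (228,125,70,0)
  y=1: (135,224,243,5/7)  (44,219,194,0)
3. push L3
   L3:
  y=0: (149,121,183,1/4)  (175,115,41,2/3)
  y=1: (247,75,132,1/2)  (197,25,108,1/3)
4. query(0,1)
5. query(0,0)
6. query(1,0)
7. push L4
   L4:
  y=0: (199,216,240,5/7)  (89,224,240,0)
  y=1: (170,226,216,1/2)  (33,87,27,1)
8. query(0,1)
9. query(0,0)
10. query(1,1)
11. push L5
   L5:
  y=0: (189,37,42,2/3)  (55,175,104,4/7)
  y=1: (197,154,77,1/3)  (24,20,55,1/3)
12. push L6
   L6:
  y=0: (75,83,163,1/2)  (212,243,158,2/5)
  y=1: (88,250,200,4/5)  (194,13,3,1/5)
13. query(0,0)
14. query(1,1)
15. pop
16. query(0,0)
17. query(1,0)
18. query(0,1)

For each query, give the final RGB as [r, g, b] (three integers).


query (0,1) [L1,L2,L3] — begin 0,0,0
after L1 α=3/4: [45, 159/2, 537/4]
after L2 α=5/7: [765/7, 1279/7, 2967/14]
after L3 α=1/2: [1247/7, 902/7, 4815/28]
rounded: [178, 129, 172]

(0,0) stack=L1,L2,L3; from [0,0,0]:
+L1 (α=2/7) → [248/7, 22, 372/7]
+L2 (α=1/4) → [585/7, 237/4, 901/14]
+L3 (α=1/4) → [1399/14, 1195/16, 5265/56]
rounded: [100, 75, 94]

(1,0) stack=L1,L2,L3; from [0,0,0]:
+L1 (α=0) → [0, 0, 0]
+L2 (α=0) → [0, 0, 0]
+L3 (α=2/3) → [350/3, 230/3, 82/3]
= [117, 77, 27]

query (0,1) [L1,L2,L3,L4] — begin 0,0,0
L1 α=3/4: [45, 159/2, 537/4]
L2 α=5/7: [765/7, 1279/7, 2967/14]
L3 α=1/2: [1247/7, 902/7, 4815/28]
L4 α=1/2: [2437/14, 1242/7, 10863/56]
= [174, 177, 194]

at x=0,y=0 over L1,L2,L3,L4:
after L1 α=2/7: [248/7, 22, 372/7]
after L2 α=1/4: [585/7, 237/4, 901/14]
after L3 α=1/4: [1399/14, 1195/16, 5265/56]
after L4 α=5/7: [8364/49, 1405/8, 38865/196]
rounded: [171, 176, 198]

(1,1) stack=L1,L2,L3,L4; from [0,0,0]:
after L1 α=0: [0, 0, 0]
after L2 α=0: [0, 0, 0]
after L3 α=1/3: [197/3, 25/3, 36]
after L4 α=1: [33, 87, 27]
= [33, 87, 27]

(0,0) stack=L1,L2,L3,L4,L5,L6; from [0,0,0]:
+L1 (α=2/7) → [248/7, 22, 372/7]
+L2 (α=1/4) → [585/7, 237/4, 901/14]
+L3 (α=1/4) → [1399/14, 1195/16, 5265/56]
+L4 (α=5/7) → [8364/49, 1405/8, 38865/196]
+L5 (α=2/3) → [8962/49, 1997/24, 18443/196]
+L6 (α=1/2) → [12637/98, 3989/48, 50391/392]
= [129, 83, 129]

query (1,1) [L1,L2,L3,L4,L5,L6] — begin 0,0,0
after L1 α=0: [0, 0, 0]
after L2 α=0: [0, 0, 0]
after L3 α=1/3: [197/3, 25/3, 36]
after L4 α=1: [33, 87, 27]
after L5 α=1/3: [30, 194/3, 109/3]
after L6 α=1/5: [314/5, 163/3, 89/3]
= [63, 54, 30]

at x=0,y=0 over L1,L2,L3,L4,L5:
after L1 α=2/7: [248/7, 22, 372/7]
after L2 α=1/4: [585/7, 237/4, 901/14]
after L3 α=1/4: [1399/14, 1195/16, 5265/56]
after L4 α=5/7: [8364/49, 1405/8, 38865/196]
after L5 α=2/3: [8962/49, 1997/24, 18443/196]
→ [183, 83, 94]

(1,0) stack=L1,L2,L3,L4,L5; from [0,0,0]:
L1 α=0: [0, 0, 0]
L2 α=0: [0, 0, 0]
L3 α=2/3: [350/3, 230/3, 82/3]
L4 α=0: [350/3, 230/3, 82/3]
L5 α=4/7: [570/7, 930/7, 498/7]
rounded: [81, 133, 71]

at x=0,y=1 over L1,L2,L3,L4,L5:
after L1 α=3/4: [45, 159/2, 537/4]
after L2 α=5/7: [765/7, 1279/7, 2967/14]
after L3 α=1/2: [1247/7, 902/7, 4815/28]
after L4 α=1/2: [2437/14, 1242/7, 10863/56]
after L5 α=1/3: [1272/7, 3562/21, 13019/84]
→ [182, 170, 155]


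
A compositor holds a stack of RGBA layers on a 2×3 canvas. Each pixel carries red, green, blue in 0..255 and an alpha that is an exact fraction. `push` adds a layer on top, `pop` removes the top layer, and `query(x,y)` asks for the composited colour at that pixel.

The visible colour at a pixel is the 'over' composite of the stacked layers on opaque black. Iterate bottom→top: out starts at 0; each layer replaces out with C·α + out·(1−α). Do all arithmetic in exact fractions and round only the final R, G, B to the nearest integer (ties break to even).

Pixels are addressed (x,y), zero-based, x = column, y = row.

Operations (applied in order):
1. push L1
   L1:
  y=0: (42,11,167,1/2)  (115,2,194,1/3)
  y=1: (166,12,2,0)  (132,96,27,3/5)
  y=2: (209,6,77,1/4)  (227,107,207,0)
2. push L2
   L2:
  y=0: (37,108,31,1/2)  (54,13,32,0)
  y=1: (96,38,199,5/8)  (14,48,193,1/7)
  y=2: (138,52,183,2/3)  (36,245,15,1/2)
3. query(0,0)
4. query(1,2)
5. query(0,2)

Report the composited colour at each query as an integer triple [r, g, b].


at x=0,y=0 over L1,L2:
after L1 α=1/2: [21, 11/2, 167/2]
after L2 α=1/2: [29, 227/4, 229/4]
→ [29, 57, 57]

at x=1,y=2 over L1,L2:
after L1 α=0: [0, 0, 0]
after L2 α=1/2: [18, 245/2, 15/2]
rounded: [18, 122, 8]

query (0,2) [L1,L2] — begin 0,0,0
L1 α=1/4: [209/4, 3/2, 77/4]
L2 α=2/3: [1313/12, 211/6, 1541/12]
rounded: [109, 35, 128]


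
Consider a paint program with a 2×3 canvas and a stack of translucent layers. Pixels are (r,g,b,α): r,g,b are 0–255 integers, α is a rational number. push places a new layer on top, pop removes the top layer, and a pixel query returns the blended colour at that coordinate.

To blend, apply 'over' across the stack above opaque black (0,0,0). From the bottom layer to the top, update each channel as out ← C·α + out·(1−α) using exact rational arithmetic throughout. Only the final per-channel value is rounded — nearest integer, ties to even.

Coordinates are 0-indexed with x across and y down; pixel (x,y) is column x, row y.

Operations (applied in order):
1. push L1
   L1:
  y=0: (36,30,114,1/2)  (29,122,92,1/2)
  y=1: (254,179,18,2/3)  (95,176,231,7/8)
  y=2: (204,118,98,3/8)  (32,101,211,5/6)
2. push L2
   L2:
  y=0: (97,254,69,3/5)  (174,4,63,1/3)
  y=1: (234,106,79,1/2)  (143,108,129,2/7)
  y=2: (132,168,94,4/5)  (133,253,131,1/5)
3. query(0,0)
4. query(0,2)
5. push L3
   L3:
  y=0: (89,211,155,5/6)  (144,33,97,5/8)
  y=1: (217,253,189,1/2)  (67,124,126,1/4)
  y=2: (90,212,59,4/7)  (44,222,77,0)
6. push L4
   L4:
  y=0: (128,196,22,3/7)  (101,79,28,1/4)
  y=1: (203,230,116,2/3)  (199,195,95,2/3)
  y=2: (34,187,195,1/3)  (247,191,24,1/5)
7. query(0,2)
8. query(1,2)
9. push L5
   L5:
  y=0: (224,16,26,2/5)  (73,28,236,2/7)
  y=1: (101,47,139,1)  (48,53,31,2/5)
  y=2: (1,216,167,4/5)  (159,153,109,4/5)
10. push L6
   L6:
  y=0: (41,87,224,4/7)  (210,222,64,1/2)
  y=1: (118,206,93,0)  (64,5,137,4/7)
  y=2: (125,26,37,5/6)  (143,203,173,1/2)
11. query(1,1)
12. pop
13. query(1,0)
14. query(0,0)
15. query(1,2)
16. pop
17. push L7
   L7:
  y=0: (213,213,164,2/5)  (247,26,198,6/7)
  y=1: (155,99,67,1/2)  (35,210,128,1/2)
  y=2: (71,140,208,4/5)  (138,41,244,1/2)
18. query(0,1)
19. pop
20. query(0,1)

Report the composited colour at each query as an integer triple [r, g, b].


query (0,0) [L1,L2] — begin 0,0,0
+L1 (α=1/2) → [18, 15, 57]
+L2 (α=3/5) → [327/5, 792/5, 321/5]
rounded: [65, 158, 64]

(0,2) stack=L1,L2; from [0,0,0]:
after L1 α=3/8: [153/2, 177/4, 147/4]
after L2 α=4/5: [1209/10, 573/4, 1651/20]
= [121, 143, 83]

query (0,2) [L1,L2,L3,L4] — begin 0,0,0
+L1 (α=3/8) → [153/2, 177/4, 147/4]
+L2 (α=4/5) → [1209/10, 573/4, 1651/20]
+L3 (α=4/7) → [7227/70, 5111/28, 9673/140]
+L4 (α=1/3) → [8417/105, 7729/42, 23323/210]
rounded: [80, 184, 111]

at x=1,y=2 over L1,L2,L3,L4:
+L1 (α=5/6) → [80/3, 505/6, 1055/6]
+L2 (α=1/5) → [719/15, 1769/15, 2503/15]
+L3 (α=0) → [719/15, 1769/15, 2503/15]
+L4 (α=1/5) → [6581/75, 9941/75, 10372/75]
→ [88, 133, 138]

at x=1,y=1 over L1,L2,L3,L4,L5,L6:
+L1 (α=7/8) → [665/8, 154, 1617/8]
+L2 (α=2/7) → [5613/56, 986/7, 10149/56]
+L3 (α=1/4) → [20591/224, 1913/14, 37503/224]
+L4 (α=2/3) → [36581/224, 7373/42, 80063/672]
+L5 (α=2/5) → [131247/1120, 8857/70, 93951/1120]
+L6 (α=4/7) → [680461/7840, 27971/490, 895613/7840]
= [87, 57, 114]

(1,0) stack=L1,L2,L3,L4,L5; from [0,0,0]:
L1 α=1/2: [29/2, 61, 46]
L2 α=1/3: [203/3, 42, 155/3]
L3 α=5/8: [923/8, 291/8, 80]
L4 α=1/4: [3577/32, 1505/32, 67]
L5 α=2/7: [22557/224, 1331/32, 807/7]
rounded: [101, 42, 115]

at x=0,y=0 over L1,L2,L3,L4,L5:
+L1 (α=1/2) → [18, 15, 57]
+L2 (α=3/5) → [327/5, 792/5, 321/5]
+L3 (α=5/6) → [1276/15, 6067/30, 2098/15]
+L4 (α=3/7) → [1552/15, 20954/105, 9382/105]
+L5 (α=2/5) → [3792/25, 22074/175, 11202/175]
→ [152, 126, 64]

(1,2) stack=L1,L2,L3,L4,L5; from [0,0,0]:
L1 α=5/6: [80/3, 505/6, 1055/6]
L2 α=1/5: [719/15, 1769/15, 2503/15]
L3 α=0: [719/15, 1769/15, 2503/15]
L4 α=1/5: [6581/75, 9941/75, 10372/75]
L5 α=4/5: [54281/375, 55841/375, 43072/375]
rounded: [145, 149, 115]

(0,1) stack=L1,L2,L3,L4,L7; from [0,0,0]:
+L1 (α=2/3) → [508/3, 358/3, 12]
+L2 (α=1/2) → [605/3, 338/3, 91/2]
+L3 (α=1/2) → [628/3, 1097/6, 469/4]
+L4 (α=2/3) → [1846/9, 3857/18, 1397/12]
+L7 (α=1/2) → [3241/18, 5639/36, 2201/24]
→ [180, 157, 92]

query (0,1) [L1,L2,L3,L4] — begin 0,0,0
after L1 α=2/3: [508/3, 358/3, 12]
after L2 α=1/2: [605/3, 338/3, 91/2]
after L3 α=1/2: [628/3, 1097/6, 469/4]
after L4 α=2/3: [1846/9, 3857/18, 1397/12]
→ [205, 214, 116]
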